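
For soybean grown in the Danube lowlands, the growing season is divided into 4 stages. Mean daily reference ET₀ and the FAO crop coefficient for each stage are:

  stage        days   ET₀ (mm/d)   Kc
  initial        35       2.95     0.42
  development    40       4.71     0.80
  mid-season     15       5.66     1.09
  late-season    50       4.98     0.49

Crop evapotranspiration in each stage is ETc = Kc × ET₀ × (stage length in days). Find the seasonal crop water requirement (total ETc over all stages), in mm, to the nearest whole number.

409 mm

initial: 0.42 × 2.95 × 35 = 43.37 mm
development: 0.80 × 4.71 × 40 = 150.72 mm
mid-season: 1.09 × 5.66 × 15 = 92.54 mm
late-season: 0.49 × 4.98 × 50 = 122.01 mm
Seasonal total = 408.64 mm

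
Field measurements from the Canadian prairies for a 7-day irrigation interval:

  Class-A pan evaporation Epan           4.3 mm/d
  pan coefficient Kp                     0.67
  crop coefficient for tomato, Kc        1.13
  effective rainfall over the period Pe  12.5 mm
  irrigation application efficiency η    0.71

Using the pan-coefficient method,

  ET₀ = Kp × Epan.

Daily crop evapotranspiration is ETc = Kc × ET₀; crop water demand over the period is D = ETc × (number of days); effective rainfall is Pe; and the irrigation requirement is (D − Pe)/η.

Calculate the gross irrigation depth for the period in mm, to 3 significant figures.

14.5 mm

ET₀ = 0.67 × 4.3 = 2.8810 mm/d
ETc = Kc × ET₀ = 1.13 × 2.8810 = 3.2555 mm/d
Crop demand D = ETc × 7 d = 3.2555 × 7 = 22.789 mm
D − Pe = 22.789 − 12.5 = 10.289 mm
Gross irrigation = 10.289 / 0.71 = 14.492 mm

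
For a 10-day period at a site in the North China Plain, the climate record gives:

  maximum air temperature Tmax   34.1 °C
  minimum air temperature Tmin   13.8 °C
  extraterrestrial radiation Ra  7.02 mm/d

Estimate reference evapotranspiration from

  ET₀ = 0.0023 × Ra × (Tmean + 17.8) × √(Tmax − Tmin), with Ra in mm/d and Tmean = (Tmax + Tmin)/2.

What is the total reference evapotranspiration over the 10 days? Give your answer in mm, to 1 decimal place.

Tmean = (34.1 + 13.8)/2 = 23.95 °C
ET₀ = 0.0023 × 7.02 × (23.95 + 17.8) × √20.3 = 0.0023 × 7.02 × 41.75 × 4.5056 = 3.0372 mm/d
Over 10 days: 3.0372 × 10 = 30.372 mm

30.4 mm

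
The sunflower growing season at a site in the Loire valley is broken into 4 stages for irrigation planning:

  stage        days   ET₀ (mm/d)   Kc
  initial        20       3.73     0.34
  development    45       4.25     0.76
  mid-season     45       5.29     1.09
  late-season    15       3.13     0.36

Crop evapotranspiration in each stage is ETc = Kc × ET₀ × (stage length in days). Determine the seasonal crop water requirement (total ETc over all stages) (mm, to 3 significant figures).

447 mm

initial: 0.34 × 3.73 × 20 = 25.36 mm
development: 0.76 × 4.25 × 45 = 145.35 mm
mid-season: 1.09 × 5.29 × 45 = 259.47 mm
late-season: 0.36 × 3.13 × 15 = 16.90 mm
Seasonal total = 447.08 mm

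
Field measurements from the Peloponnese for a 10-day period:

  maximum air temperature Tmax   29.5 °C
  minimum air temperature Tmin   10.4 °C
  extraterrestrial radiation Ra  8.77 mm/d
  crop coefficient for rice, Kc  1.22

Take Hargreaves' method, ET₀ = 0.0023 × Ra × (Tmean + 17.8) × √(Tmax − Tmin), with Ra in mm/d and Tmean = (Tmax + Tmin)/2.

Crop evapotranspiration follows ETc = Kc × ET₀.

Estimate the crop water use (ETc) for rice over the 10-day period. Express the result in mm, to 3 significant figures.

Tmean = (29.5 + 10.4)/2 = 19.95 °C
ET₀ = 0.0023 × 8.77 × (19.95 + 17.8) × √19.1 = 0.0023 × 8.77 × 37.75 × 4.3704 = 3.3279 mm/d
ETc = Kc × ET₀ = 1.22 × 3.3279 = 4.0600 mm/d
Over 10 days: 4.0600 × 10 = 40.600 mm

40.6 mm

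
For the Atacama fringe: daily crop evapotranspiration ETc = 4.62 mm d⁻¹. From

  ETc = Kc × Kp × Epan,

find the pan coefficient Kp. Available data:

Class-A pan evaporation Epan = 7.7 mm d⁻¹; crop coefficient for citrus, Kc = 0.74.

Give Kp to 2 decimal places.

ETc = Kc × Kp × Epan  ⇒  Kp = ETc / (Kc × Epan)
Kp = 4.62 / (0.74 × 7.7) = 4.62 / 5.698 = 0.8108

0.81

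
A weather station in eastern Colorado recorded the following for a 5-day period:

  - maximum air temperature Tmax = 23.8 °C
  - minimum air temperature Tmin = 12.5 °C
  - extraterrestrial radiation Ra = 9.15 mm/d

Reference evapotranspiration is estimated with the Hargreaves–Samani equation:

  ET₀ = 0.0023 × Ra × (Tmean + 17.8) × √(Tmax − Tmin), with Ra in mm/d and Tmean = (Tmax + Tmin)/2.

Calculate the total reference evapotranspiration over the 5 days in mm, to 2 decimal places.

12.72 mm

Tmean = (23.8 + 12.5)/2 = 18.15 °C
ET₀ = 0.0023 × 9.15 × (18.15 + 17.8) × √11.3 = 0.0023 × 9.15 × 35.95 × 3.3615 = 2.5432 mm/d
Over 5 days: 2.5432 × 5 = 12.716 mm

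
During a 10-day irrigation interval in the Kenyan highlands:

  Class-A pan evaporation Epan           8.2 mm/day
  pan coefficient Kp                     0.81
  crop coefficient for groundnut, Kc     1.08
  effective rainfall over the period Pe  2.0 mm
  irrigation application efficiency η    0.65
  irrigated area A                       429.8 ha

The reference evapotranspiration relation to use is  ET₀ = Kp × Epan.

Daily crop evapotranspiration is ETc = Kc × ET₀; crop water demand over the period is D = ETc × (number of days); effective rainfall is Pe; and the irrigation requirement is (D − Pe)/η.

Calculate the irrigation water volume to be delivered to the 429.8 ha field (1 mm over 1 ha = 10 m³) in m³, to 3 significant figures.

ET₀ = 0.81 × 8.2 = 6.6420 mm/d
ETc = Kc × ET₀ = 1.08 × 6.6420 = 7.1734 mm/d
Crop demand D = ETc × 10 d = 7.1734 × 10 = 71.734 mm
D − Pe = 71.734 − 2.0 = 69.734 mm
Gross irrigation = 69.734 / 0.65 = 107.283 mm
Volume = 107.283 mm × 429.8 ha × 10 = 461102.3 m³

461000 m³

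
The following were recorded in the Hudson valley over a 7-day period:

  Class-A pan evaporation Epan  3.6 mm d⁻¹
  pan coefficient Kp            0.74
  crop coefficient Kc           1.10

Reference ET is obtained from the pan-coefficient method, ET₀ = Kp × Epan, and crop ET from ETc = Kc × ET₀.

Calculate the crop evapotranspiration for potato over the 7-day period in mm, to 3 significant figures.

20.5 mm

ET₀ = 0.74 × 3.6 = 2.6640 mm/d
ETc = Kc × ET₀ = 1.10 × 2.6640 = 2.9304 mm/d
Over 7 days: 2.9304 × 7 = 20.513 mm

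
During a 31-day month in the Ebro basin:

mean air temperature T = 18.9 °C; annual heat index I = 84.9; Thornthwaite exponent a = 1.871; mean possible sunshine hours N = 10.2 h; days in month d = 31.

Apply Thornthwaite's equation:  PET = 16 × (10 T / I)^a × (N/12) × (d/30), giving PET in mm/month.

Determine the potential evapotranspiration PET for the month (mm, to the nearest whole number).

10T/I = 10 × 18.9 / 84.9 = 2.2261
(10T/I)^a = 2.2261^1.871 = 4.4695
Uncorrected PET = 16 × 4.4695 = 71.512 mm
Correction = (N/12)(d/30) = (10.2/12)(31/30) = 0.8783
PET = 71.512 × 0.8783 = 62.809 mm/month

63 mm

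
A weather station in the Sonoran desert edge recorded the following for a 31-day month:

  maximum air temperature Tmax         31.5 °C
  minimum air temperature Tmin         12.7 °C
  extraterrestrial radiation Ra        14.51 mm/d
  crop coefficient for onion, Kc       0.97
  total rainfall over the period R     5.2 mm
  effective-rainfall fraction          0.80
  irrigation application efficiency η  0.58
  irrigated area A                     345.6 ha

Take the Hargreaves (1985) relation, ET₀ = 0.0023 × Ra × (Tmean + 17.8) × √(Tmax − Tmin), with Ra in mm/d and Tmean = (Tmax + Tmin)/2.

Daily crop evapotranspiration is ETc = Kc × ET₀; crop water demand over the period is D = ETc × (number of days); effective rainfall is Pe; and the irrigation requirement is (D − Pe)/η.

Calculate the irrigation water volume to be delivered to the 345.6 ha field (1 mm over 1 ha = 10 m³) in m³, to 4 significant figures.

1010000 m³

Tmean = (31.5 + 12.7)/2 = 22.10 °C
ET₀ = 0.0023 × 14.51 × (22.10 + 17.8) × √18.8 = 0.0023 × 14.51 × 39.90 × 4.3359 = 5.7736 mm/d
ETc = Kc × ET₀ = 0.97 × 5.7736 = 5.6004 mm/d
Crop demand D = ETc × 31 d = 5.6004 × 31 = 173.612 mm
Pe = 0.80 × 5.2 = 4.160 mm
D − Pe = 173.612 − 4.160 = 169.452 mm
Gross irrigation = 169.452 / 0.58 = 292.159 mm
Volume = 292.159 mm × 345.6 ha × 10 = 1009701.5 m³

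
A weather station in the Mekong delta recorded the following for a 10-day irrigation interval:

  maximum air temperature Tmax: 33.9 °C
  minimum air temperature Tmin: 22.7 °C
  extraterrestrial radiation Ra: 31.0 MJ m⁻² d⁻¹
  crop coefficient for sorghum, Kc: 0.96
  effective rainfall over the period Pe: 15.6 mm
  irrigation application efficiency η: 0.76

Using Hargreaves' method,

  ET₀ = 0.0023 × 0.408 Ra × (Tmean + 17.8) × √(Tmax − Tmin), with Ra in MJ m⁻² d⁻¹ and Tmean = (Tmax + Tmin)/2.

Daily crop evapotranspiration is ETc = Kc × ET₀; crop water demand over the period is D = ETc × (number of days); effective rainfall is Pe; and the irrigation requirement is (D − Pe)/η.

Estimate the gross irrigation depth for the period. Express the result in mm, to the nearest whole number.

Tmean = (33.9 + 22.7)/2 = 28.30 °C
0.408 Ra = 0.408 × 31.0 = 12.6480 mm/d equivalent
ET₀ = 0.0023 × 12.6480 × (28.30 + 17.8) × √11.2 = 0.0023 × 12.6480 × 46.10 × 3.3466 = 4.4880 mm/d
ETc = Kc × ET₀ = 0.96 × 4.4880 = 4.3085 mm/d
Crop demand D = ETc × 10 d = 4.3085 × 10 = 43.085 mm
D − Pe = 43.085 − 15.6 = 27.485 mm
Gross irrigation = 27.485 / 0.76 = 36.164 mm

36 mm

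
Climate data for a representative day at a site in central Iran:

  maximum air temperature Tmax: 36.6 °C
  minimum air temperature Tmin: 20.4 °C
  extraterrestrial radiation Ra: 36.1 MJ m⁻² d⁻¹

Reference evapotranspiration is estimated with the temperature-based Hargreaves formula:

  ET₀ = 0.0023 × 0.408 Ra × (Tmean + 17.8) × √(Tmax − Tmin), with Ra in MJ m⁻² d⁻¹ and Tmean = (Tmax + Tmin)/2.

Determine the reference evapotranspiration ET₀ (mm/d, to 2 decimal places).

Tmean = (36.6 + 20.4)/2 = 28.50 °C
0.408 Ra = 0.408 × 36.1 = 14.7288 mm/d equivalent
ET₀ = 0.0023 × 14.7288 × (28.50 + 17.8) × √16.2 = 0.0023 × 14.7288 × 46.30 × 4.0249 = 6.3129 mm/d

6.31 mm/d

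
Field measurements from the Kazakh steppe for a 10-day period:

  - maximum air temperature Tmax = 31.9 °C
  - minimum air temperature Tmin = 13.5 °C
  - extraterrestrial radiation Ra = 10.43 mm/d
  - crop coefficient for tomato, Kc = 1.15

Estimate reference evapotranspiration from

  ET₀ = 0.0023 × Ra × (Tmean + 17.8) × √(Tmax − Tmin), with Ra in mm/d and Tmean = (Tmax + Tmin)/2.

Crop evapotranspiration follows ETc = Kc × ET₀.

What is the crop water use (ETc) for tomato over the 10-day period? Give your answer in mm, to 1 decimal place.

Tmean = (31.9 + 13.5)/2 = 22.70 °C
ET₀ = 0.0023 × 10.43 × (22.70 + 17.8) × √18.4 = 0.0023 × 10.43 × 40.50 × 4.2895 = 4.1675 mm/d
ETc = Kc × ET₀ = 1.15 × 4.1675 = 4.7926 mm/d
Over 10 days: 4.7926 × 10 = 47.926 mm

47.9 mm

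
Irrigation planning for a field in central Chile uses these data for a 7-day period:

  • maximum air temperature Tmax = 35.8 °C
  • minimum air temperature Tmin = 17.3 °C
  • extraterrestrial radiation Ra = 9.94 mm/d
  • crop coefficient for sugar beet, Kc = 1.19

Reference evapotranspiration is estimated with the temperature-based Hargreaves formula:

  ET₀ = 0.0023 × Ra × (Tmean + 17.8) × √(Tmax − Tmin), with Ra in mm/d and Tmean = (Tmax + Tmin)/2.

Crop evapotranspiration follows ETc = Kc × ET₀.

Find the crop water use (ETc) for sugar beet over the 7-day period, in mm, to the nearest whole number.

Tmean = (35.8 + 17.3)/2 = 26.55 °C
ET₀ = 0.0023 × 9.94 × (26.55 + 17.8) × √18.5 = 0.0023 × 9.94 × 44.35 × 4.3012 = 4.3611 mm/d
ETc = Kc × ET₀ = 1.19 × 4.3611 = 5.1897 mm/d
Over 7 days: 5.1897 × 7 = 36.328 mm

36 mm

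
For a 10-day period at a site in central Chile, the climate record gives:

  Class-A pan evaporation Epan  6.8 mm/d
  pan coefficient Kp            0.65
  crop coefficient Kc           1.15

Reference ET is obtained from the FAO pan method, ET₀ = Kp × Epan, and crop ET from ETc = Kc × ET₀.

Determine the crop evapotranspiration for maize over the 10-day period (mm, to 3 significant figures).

50.8 mm

ET₀ = 0.65 × 6.8 = 4.4200 mm/d
ETc = Kc × ET₀ = 1.15 × 4.4200 = 5.0830 mm/d
Over 10 days: 5.0830 × 10 = 50.830 mm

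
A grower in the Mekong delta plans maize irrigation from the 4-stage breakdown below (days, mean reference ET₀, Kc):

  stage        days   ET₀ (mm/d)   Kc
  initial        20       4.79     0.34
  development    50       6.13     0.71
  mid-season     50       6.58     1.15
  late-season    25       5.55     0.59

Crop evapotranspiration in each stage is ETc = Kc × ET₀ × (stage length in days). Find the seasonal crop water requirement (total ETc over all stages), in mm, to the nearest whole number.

710 mm

initial: 0.34 × 4.79 × 20 = 32.57 mm
development: 0.71 × 6.13 × 50 = 217.62 mm
mid-season: 1.15 × 6.58 × 50 = 378.35 mm
late-season: 0.59 × 5.55 × 25 = 81.86 mm
Seasonal total = 710.40 mm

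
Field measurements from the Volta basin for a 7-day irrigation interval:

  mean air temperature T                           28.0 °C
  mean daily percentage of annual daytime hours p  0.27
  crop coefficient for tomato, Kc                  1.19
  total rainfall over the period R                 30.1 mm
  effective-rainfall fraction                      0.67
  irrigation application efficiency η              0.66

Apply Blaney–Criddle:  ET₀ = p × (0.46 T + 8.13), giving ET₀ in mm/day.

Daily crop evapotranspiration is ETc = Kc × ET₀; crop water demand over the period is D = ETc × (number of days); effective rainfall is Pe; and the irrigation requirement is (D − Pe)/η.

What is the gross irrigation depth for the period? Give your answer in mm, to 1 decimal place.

ET₀ = 0.27 × (0.46 × 28.0 + 8.13) = 0.27 × 21.010 = 5.6727 mm/d
ETc = Kc × ET₀ = 1.19 × 5.6727 = 6.7505 mm/d
Crop demand D = ETc × 7 d = 6.7505 × 7 = 47.254 mm
Pe = 0.67 × 30.1 = 20.167 mm
D − Pe = 47.254 − 20.167 = 27.087 mm
Gross irrigation = 27.087 / 0.66 = 41.041 mm

41.0 mm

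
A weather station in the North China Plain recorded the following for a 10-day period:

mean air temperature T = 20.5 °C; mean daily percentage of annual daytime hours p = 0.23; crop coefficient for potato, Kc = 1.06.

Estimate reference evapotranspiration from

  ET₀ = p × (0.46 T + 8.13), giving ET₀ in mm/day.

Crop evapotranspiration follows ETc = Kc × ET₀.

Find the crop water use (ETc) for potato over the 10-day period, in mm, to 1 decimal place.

ET₀ = 0.23 × (0.46 × 20.5 + 8.13) = 0.23 × 17.560 = 4.0388 mm/d
ETc = Kc × ET₀ = 1.06 × 4.0388 = 4.2811 mm/d
Over 10 days: 4.2811 × 10 = 42.811 mm

42.8 mm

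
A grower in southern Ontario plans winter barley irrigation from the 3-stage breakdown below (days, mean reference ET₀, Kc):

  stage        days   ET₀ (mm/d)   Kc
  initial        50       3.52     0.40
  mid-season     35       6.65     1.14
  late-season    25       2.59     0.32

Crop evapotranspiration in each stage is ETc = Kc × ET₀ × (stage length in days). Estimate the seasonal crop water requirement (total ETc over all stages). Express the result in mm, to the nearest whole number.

initial: 0.40 × 3.52 × 50 = 70.40 mm
mid-season: 1.14 × 6.65 × 35 = 265.34 mm
late-season: 0.32 × 2.59 × 25 = 20.72 mm
Seasonal total = 356.46 mm

356 mm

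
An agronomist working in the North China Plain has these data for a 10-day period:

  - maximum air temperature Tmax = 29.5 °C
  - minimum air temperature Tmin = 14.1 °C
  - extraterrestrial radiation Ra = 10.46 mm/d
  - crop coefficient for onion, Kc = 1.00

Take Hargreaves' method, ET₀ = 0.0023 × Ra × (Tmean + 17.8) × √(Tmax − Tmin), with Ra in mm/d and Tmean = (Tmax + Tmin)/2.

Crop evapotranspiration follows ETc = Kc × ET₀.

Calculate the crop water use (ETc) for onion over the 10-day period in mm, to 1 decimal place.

37.4 mm

Tmean = (29.5 + 14.1)/2 = 21.80 °C
ET₀ = 0.0023 × 10.46 × (21.80 + 17.8) × √15.4 = 0.0023 × 10.46 × 39.60 × 3.9243 = 3.7387 mm/d
ETc = Kc × ET₀ = 1.00 × 3.7387 = 3.7387 mm/d
Over 10 days: 3.7387 × 10 = 37.387 mm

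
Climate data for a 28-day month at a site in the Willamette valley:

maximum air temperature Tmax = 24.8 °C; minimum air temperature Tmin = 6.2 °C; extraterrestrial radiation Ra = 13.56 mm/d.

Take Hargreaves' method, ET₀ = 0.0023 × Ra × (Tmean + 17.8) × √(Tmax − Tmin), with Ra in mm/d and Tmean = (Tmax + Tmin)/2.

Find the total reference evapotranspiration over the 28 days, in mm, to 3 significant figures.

Tmean = (24.8 + 6.2)/2 = 15.50 °C
ET₀ = 0.0023 × 13.56 × (15.50 + 17.8) × √18.6 = 0.0023 × 13.56 × 33.30 × 4.3128 = 4.4791 mm/d
Over 28 days: 4.4791 × 28 = 125.415 mm

125 mm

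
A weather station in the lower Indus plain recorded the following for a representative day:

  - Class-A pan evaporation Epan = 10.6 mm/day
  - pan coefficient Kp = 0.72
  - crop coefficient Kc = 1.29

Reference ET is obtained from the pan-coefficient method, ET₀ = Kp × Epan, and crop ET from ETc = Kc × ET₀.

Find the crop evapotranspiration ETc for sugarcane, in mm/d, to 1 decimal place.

9.8 mm/d

ET₀ = 0.72 × 10.6 = 7.6320 mm/d
ETc = Kc × ET₀ = 1.29 × 7.6320 = 9.8453 mm/d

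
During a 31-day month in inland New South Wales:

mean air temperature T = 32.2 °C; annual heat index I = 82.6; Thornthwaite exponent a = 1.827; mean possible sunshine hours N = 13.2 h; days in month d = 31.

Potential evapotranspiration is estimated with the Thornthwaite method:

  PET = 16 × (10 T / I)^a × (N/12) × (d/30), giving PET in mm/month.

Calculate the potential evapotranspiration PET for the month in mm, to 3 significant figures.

218 mm

10T/I = 10 × 32.2 / 82.6 = 3.8983
(10T/I)^a = 3.8983^1.827 = 12.0096
Uncorrected PET = 16 × 12.0096 = 192.154 mm
Correction = (N/12)(d/30) = (13.2/12)(31/30) = 1.1367
PET = 192.154 × 1.1367 = 218.421 mm/month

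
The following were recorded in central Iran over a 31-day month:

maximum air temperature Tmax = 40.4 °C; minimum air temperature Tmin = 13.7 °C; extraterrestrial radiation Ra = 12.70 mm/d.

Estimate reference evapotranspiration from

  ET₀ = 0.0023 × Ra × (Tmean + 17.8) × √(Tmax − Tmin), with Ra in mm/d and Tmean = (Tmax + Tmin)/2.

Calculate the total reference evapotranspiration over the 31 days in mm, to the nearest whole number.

210 mm

Tmean = (40.4 + 13.7)/2 = 27.05 °C
ET₀ = 0.0023 × 12.70 × (27.05 + 17.8) × √26.7 = 0.0023 × 12.70 × 44.85 × 5.1672 = 6.7694 mm/d
Over 31 days: 6.7694 × 31 = 209.851 mm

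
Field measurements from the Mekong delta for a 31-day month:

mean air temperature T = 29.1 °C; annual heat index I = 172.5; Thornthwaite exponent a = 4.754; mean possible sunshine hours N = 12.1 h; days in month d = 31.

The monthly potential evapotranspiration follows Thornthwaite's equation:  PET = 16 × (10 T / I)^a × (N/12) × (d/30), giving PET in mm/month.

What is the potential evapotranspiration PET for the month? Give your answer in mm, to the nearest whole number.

10T/I = 10 × 29.1 / 172.5 = 1.6870
(10T/I)^a = 1.6870^4.754 = 12.0145
Uncorrected PET = 16 × 12.0145 = 192.232 mm
Correction = (N/12)(d/30) = (12.1/12)(31/30) = 1.0419
PET = 192.232 × 1.0419 = 200.287 mm/month

200 mm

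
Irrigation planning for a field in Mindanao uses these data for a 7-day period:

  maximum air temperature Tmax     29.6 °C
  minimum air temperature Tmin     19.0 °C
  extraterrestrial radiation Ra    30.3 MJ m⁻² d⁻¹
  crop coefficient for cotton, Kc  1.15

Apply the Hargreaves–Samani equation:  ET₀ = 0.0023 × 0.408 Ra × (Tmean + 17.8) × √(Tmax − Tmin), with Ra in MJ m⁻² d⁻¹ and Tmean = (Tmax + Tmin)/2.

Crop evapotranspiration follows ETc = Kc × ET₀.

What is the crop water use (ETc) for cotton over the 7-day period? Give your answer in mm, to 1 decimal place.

31.4 mm

Tmean = (29.6 + 19.0)/2 = 24.30 °C
0.408 Ra = 0.408 × 30.3 = 12.3624 mm/d equivalent
ET₀ = 0.0023 × 12.3624 × (24.30 + 17.8) × √10.6 = 0.0023 × 12.3624 × 42.10 × 3.2558 = 3.8974 mm/d
ETc = Kc × ET₀ = 1.15 × 3.8974 = 4.4820 mm/d
Over 7 days: 4.4820 × 7 = 31.374 mm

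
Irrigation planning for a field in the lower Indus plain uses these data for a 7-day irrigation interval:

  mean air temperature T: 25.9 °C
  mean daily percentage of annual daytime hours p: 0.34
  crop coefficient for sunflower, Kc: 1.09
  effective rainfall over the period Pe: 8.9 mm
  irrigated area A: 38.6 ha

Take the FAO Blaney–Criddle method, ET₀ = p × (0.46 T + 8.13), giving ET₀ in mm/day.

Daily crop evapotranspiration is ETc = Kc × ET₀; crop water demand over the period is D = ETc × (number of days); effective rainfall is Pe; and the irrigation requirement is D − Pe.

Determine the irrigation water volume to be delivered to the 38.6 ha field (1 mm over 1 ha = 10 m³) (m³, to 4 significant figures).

ET₀ = 0.34 × (0.46 × 25.9 + 8.13) = 0.34 × 20.044 = 6.8150 mm/d
ETc = Kc × ET₀ = 1.09 × 6.8150 = 7.4284 mm/d
Crop demand D = ETc × 7 d = 7.4284 × 7 = 51.999 mm
D − Pe = 51.999 − 8.9 = 43.099 mm
Volume = 43.099 mm × 38.6 ha × 10 = 16636.2 m³

16640 m³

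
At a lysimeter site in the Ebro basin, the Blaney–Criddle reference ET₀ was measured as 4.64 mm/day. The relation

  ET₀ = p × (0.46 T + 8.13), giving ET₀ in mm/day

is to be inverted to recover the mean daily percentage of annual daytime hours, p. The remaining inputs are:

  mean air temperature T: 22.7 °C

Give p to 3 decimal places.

p = ET₀ / (0.46 T + 8.13) = 4.64 / (0.46 × 22.7 + 8.13) = 4.64 / 18.572 = 0.2498

0.250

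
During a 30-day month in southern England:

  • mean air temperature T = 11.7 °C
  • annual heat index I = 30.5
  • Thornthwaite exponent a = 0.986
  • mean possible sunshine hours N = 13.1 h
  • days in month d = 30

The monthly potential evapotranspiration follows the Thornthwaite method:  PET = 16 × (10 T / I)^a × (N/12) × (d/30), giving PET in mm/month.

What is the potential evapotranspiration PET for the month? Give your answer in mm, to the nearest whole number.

10T/I = 10 × 11.7 / 30.5 = 3.8361
(10T/I)^a = 3.8361^0.986 = 3.7646
Uncorrected PET = 16 × 3.7646 = 60.234 mm
Correction = (N/12)(d/30) = (13.1/12)(30/30) = 1.0917
PET = 60.234 × 1.0917 = 65.757 mm/month

66 mm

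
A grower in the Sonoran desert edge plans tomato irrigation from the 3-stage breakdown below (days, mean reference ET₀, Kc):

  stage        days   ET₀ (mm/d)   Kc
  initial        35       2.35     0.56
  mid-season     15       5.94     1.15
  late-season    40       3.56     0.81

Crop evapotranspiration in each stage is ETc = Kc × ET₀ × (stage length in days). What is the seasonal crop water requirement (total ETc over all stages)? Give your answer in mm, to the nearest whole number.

264 mm

initial: 0.56 × 2.35 × 35 = 46.06 mm
mid-season: 1.15 × 5.94 × 15 = 102.47 mm
late-season: 0.81 × 3.56 × 40 = 115.34 mm
Seasonal total = 263.87 mm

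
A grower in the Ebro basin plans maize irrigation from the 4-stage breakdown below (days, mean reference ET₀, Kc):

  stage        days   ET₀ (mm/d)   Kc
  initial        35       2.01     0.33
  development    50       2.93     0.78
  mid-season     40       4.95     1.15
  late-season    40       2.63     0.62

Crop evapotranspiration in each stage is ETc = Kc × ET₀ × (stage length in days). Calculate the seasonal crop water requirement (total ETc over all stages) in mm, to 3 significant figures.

initial: 0.33 × 2.01 × 35 = 23.22 mm
development: 0.78 × 2.93 × 50 = 114.27 mm
mid-season: 1.15 × 4.95 × 40 = 227.70 mm
late-season: 0.62 × 2.63 × 40 = 65.22 mm
Seasonal total = 430.41 mm

430 mm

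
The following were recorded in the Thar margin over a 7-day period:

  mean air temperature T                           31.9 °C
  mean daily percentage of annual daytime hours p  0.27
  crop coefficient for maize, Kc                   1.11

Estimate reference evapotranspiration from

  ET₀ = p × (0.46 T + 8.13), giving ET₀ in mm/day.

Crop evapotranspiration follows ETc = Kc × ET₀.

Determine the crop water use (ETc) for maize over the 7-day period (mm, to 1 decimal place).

ET₀ = 0.27 × (0.46 × 31.9 + 8.13) = 0.27 × 22.804 = 6.1571 mm/d
ETc = Kc × ET₀ = 1.11 × 6.1571 = 6.8344 mm/d
Over 7 days: 6.8344 × 7 = 47.841 mm

47.8 mm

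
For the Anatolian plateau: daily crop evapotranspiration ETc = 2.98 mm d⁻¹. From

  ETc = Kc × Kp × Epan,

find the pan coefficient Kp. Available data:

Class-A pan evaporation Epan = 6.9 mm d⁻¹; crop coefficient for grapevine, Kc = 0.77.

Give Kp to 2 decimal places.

ETc = Kc × Kp × Epan  ⇒  Kp = ETc / (Kc × Epan)
Kp = 2.98 / (0.77 × 6.9) = 2.98 / 5.313 = 0.5609

0.56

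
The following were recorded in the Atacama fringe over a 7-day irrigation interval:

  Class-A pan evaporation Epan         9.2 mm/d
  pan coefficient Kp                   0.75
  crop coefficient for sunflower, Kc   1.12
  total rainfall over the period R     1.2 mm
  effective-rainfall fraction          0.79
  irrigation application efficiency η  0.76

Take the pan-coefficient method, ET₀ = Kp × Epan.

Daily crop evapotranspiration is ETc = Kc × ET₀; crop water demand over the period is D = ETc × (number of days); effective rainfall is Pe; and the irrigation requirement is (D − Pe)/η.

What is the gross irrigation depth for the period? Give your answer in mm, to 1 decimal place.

ET₀ = 0.75 × 9.2 = 6.9000 mm/d
ETc = Kc × ET₀ = 1.12 × 6.9000 = 7.7280 mm/d
Crop demand D = ETc × 7 d = 7.7280 × 7 = 54.096 mm
Pe = 0.79 × 1.2 = 0.948 mm
D − Pe = 54.096 − 0.948 = 53.148 mm
Gross irrigation = 53.148 / 0.76 = 69.932 mm

69.9 mm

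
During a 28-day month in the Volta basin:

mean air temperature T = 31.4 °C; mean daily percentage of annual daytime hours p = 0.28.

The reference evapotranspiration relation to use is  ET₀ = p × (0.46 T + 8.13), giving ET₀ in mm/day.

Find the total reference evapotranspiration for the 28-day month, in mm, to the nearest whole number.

177 mm

ET₀ = 0.28 × (0.46 × 31.4 + 8.13) = 0.28 × 22.574 = 6.3207 mm/d
Monthly total = 6.3207 × 28 = 176.980 mm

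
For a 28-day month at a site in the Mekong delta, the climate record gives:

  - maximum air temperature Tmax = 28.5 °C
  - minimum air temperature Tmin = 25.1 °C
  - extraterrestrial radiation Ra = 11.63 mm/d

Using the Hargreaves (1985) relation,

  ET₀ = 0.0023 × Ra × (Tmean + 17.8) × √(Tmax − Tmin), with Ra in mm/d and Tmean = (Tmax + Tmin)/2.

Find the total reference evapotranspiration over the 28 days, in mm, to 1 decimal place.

61.6 mm

Tmean = (28.5 + 25.1)/2 = 26.80 °C
ET₀ = 0.0023 × 11.63 × (26.80 + 17.8) × √3.4 = 0.0023 × 11.63 × 44.60 × 1.8439 = 2.1998 mm/d
Over 28 days: 2.1998 × 28 = 61.594 mm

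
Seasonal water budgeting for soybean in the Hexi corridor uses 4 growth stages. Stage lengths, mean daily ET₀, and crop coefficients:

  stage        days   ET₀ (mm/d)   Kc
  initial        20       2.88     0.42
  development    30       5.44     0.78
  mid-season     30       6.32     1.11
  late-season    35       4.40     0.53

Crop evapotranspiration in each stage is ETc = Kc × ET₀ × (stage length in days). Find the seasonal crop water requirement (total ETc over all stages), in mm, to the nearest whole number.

initial: 0.42 × 2.88 × 20 = 24.19 mm
development: 0.78 × 5.44 × 30 = 127.30 mm
mid-season: 1.11 × 6.32 × 30 = 210.46 mm
late-season: 0.53 × 4.40 × 35 = 81.62 mm
Seasonal total = 443.57 mm

444 mm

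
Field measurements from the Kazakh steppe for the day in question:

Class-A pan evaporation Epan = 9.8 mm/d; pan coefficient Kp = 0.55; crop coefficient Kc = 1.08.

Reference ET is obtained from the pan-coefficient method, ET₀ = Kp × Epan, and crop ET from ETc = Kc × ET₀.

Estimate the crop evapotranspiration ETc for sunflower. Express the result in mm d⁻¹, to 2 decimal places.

5.82 mm d⁻¹

ET₀ = 0.55 × 9.8 = 5.3900 mm/d
ETc = Kc × ET₀ = 1.08 × 5.3900 = 5.8212 mm/d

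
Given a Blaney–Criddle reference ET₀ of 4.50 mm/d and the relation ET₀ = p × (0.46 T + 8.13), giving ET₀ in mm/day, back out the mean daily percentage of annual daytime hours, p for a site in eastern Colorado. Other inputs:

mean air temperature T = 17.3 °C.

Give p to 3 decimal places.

p = ET₀ / (0.46 T + 8.13) = 4.50 / (0.46 × 17.3 + 8.13) = 4.50 / 16.088 = 0.2797

0.280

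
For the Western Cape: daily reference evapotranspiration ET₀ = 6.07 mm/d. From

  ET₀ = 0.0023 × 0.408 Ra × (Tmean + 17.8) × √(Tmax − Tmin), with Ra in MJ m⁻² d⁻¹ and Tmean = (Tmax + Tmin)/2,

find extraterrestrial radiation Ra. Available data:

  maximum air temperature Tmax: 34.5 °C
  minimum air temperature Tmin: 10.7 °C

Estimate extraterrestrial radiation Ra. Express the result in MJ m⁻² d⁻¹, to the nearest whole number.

Tmean = (34.5+10.7)/2 = 22.60 °C; ΔT = 23.8
Ra = ET₀ / [0.0023 × 0.408 × (Tmean+17.8) × √ΔT]
   = 6.07 / (0.0023 × 0.408 × 40.40 × 4.8785) = 32.820 MJ m⁻² d⁻¹

33 MJ m⁻² d⁻¹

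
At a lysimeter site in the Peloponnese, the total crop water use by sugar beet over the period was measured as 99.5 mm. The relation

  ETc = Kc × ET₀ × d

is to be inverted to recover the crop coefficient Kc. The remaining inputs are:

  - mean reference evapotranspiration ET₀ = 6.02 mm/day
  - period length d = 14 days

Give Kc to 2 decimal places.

ETc = Kc × ET₀ × d  ⇒  Kc = ETc / (ET₀ × d)
Kc = 99.5 / (6.02 × 14) = 99.5 / 84.28 = 1.1806

1.18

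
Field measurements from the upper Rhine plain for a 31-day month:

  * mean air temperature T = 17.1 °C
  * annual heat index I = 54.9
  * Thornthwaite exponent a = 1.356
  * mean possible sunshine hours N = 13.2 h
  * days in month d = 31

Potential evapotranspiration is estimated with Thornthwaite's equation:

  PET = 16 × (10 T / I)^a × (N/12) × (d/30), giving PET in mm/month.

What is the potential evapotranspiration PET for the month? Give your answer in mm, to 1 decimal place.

84.9 mm

10T/I = 10 × 17.1 / 54.9 = 3.1148
(10T/I)^a = 3.1148^1.356 = 4.6676
Uncorrected PET = 16 × 4.6676 = 74.682 mm
Correction = (N/12)(d/30) = (13.2/12)(31/30) = 1.1367
PET = 74.682 × 1.1367 = 84.891 mm/month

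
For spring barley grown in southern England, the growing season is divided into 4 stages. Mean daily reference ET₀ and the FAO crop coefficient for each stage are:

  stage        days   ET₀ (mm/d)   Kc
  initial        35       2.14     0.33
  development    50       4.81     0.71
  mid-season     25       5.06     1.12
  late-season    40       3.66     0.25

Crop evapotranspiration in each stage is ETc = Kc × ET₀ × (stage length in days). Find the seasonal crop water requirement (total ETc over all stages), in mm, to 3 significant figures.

374 mm

initial: 0.33 × 2.14 × 35 = 24.72 mm
development: 0.71 × 4.81 × 50 = 170.76 mm
mid-season: 1.12 × 5.06 × 25 = 141.68 mm
late-season: 0.25 × 3.66 × 40 = 36.60 mm
Seasonal total = 373.76 mm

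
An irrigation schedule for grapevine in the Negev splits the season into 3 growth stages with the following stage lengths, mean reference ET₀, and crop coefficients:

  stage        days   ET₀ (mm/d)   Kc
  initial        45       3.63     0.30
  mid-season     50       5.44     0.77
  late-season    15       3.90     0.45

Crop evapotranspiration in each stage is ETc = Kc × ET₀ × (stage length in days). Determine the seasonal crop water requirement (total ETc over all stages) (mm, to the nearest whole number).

285 mm

initial: 0.30 × 3.63 × 45 = 49.01 mm
mid-season: 0.77 × 5.44 × 50 = 209.44 mm
late-season: 0.45 × 3.90 × 15 = 26.33 mm
Seasonal total = 284.78 mm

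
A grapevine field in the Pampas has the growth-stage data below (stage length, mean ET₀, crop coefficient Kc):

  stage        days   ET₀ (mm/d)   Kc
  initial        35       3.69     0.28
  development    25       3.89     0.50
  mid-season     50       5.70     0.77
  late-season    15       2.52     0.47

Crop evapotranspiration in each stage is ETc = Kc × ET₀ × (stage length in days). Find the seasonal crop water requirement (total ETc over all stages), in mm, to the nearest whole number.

322 mm

initial: 0.28 × 3.69 × 35 = 36.16 mm
development: 0.50 × 3.89 × 25 = 48.63 mm
mid-season: 0.77 × 5.70 × 50 = 219.45 mm
late-season: 0.47 × 2.52 × 15 = 17.77 mm
Seasonal total = 322.01 mm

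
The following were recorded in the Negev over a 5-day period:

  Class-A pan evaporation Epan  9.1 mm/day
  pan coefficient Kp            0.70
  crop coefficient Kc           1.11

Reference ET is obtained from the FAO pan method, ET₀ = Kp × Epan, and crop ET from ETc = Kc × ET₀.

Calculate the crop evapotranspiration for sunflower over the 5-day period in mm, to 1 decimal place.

35.4 mm

ET₀ = 0.70 × 9.1 = 6.3700 mm/d
ETc = Kc × ET₀ = 1.11 × 6.3700 = 7.0707 mm/d
Over 5 days: 7.0707 × 5 = 35.354 mm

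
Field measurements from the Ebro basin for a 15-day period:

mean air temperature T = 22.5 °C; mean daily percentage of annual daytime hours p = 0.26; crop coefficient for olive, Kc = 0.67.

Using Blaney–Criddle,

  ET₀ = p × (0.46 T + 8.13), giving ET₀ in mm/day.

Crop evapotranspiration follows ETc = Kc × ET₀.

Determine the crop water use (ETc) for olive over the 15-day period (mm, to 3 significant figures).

ET₀ = 0.26 × (0.46 × 22.5 + 8.13) = 0.26 × 18.480 = 4.8048 mm/d
ETc = Kc × ET₀ = 0.67 × 4.8048 = 3.2192 mm/d
Over 15 days: 3.2192 × 15 = 48.288 mm

48.3 mm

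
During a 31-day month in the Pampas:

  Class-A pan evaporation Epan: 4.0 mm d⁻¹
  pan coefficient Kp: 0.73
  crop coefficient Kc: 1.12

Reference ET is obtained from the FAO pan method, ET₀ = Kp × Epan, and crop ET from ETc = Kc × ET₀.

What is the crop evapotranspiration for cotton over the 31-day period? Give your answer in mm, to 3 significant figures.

101 mm

ET₀ = 0.73 × 4.0 = 2.9200 mm/d
ETc = Kc × ET₀ = 1.12 × 2.9200 = 3.2704 mm/d
Over 31 days: 3.2704 × 31 = 101.382 mm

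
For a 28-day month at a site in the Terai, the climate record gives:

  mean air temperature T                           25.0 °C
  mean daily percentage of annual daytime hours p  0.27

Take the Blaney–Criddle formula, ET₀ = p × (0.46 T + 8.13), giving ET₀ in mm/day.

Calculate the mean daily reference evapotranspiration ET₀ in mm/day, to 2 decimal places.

ET₀ = 0.27 × (0.46 × 25.0 + 8.13) = 0.27 × 19.630 = 5.3001 mm/d

5.30 mm/day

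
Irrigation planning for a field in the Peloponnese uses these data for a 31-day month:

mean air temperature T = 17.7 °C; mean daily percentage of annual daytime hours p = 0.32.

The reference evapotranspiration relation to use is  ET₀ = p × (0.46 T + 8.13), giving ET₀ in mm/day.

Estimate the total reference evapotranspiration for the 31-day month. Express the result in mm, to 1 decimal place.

161.4 mm

ET₀ = 0.32 × (0.46 × 17.7 + 8.13) = 0.32 × 16.272 = 5.2070 mm/d
Monthly total = 5.2070 × 31 = 161.417 mm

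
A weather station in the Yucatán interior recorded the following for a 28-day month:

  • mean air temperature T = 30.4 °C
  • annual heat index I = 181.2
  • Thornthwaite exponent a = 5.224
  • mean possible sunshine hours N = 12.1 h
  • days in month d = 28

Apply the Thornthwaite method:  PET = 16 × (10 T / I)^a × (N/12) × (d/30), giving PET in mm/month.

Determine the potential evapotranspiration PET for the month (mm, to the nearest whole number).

225 mm

10T/I = 10 × 30.4 / 181.2 = 1.6777
(10T/I)^a = 1.6777^5.224 = 14.9248
Uncorrected PET = 16 × 14.9248 = 238.797 mm
Correction = (N/12)(d/30) = (12.1/12)(28/30) = 0.9411
PET = 238.797 × 0.9411 = 224.732 mm/month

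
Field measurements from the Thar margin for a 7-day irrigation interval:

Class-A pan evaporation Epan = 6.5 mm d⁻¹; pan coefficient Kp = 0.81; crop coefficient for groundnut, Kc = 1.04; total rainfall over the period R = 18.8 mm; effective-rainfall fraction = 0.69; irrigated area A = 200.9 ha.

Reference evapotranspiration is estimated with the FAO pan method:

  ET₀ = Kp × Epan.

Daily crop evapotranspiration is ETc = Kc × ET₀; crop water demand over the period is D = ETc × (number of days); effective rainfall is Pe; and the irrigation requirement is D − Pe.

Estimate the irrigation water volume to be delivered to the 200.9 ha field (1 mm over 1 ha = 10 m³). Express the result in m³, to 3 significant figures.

50900 m³

ET₀ = 0.81 × 6.5 = 5.2650 mm/d
ETc = Kc × ET₀ = 1.04 × 5.2650 = 5.4756 mm/d
Crop demand D = ETc × 7 d = 5.4756 × 7 = 38.329 mm
Pe = 0.69 × 18.8 = 12.972 mm
D − Pe = 38.329 − 12.972 = 25.357 mm
Volume = 25.357 mm × 200.9 ha × 10 = 50942.2 m³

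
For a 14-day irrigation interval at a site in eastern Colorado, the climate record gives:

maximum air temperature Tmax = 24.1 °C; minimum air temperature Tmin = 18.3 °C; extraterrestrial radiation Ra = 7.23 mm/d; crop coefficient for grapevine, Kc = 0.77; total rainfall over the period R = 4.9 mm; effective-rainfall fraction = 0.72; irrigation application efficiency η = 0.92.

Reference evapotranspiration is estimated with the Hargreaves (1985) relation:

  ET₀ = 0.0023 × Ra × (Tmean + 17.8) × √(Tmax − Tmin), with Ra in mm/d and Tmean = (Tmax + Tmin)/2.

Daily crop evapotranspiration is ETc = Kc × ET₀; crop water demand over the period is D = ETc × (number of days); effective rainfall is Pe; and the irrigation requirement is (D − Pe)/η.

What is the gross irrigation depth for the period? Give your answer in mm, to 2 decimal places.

Tmean = (24.1 + 18.3)/2 = 21.20 °C
ET₀ = 0.0023 × 7.23 × (21.20 + 17.8) × √5.8 = 0.0023 × 7.23 × 39.00 × 2.4083 = 1.5619 mm/d
ETc = Kc × ET₀ = 0.77 × 1.5619 = 1.2027 mm/d
Crop demand D = ETc × 14 d = 1.2027 × 14 = 16.838 mm
Pe = 0.72 × 4.9 = 3.528 mm
D − Pe = 16.838 − 3.528 = 13.310 mm
Gross irrigation = 13.310 / 0.92 = 14.467 mm

14.47 mm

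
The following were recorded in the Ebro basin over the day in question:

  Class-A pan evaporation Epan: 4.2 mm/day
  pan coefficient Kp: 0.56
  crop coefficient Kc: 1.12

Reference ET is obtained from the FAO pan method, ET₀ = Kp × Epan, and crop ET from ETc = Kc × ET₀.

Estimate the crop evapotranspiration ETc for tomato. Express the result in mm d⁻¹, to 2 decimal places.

ET₀ = 0.56 × 4.2 = 2.3520 mm/d
ETc = Kc × ET₀ = 1.12 × 2.3520 = 2.6342 mm/d

2.63 mm d⁻¹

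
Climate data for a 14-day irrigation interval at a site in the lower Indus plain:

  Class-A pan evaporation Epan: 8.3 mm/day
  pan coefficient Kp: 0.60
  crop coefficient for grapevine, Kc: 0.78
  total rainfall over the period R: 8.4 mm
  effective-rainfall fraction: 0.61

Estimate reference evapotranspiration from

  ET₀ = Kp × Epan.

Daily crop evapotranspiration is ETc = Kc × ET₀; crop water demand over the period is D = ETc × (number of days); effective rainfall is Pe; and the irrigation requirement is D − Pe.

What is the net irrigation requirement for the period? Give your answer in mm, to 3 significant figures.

49.3 mm

ET₀ = 0.60 × 8.3 = 4.9800 mm/d
ETc = Kc × ET₀ = 0.78 × 4.9800 = 3.8844 mm/d
Crop demand D = ETc × 14 d = 3.8844 × 14 = 54.382 mm
Pe = 0.61 × 8.4 = 5.124 mm
D − Pe = 54.382 − 5.124 = 49.258 mm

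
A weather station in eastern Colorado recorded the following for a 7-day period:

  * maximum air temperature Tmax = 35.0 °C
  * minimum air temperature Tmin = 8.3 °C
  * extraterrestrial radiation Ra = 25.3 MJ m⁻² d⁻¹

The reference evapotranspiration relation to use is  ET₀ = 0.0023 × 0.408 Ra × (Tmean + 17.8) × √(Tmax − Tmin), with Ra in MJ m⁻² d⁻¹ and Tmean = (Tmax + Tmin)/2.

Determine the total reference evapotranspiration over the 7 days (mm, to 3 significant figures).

Tmean = (35.0 + 8.3)/2 = 21.65 °C
0.408 Ra = 0.408 × 25.3 = 10.3224 mm/d equivalent
ET₀ = 0.0023 × 10.3224 × (21.65 + 17.8) × √26.7 = 0.0023 × 10.3224 × 39.45 × 5.1672 = 4.8396 mm/d
Over 7 days: 4.8396 × 7 = 33.877 mm

33.9 mm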